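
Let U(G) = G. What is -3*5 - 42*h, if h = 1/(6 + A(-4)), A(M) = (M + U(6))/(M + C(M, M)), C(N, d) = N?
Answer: -513/23 ≈ -22.304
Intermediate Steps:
A(M) = (6 + M)/(2*M) (A(M) = (M + 6)/(M + M) = (6 + M)/((2*M)) = (6 + M)*(1/(2*M)) = (6 + M)/(2*M))
h = 4/23 (h = 1/(6 + (½)*(6 - 4)/(-4)) = 1/(6 + (½)*(-¼)*2) = 1/(6 - ¼) = 1/(23/4) = 4/23 ≈ 0.17391)
-3*5 - 42*h = -3*5 - 42*4/23 = -15 - 168/23 = -513/23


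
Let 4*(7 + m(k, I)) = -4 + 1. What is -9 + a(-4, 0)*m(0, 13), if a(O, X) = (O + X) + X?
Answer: 22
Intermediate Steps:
a(O, X) = O + 2*X
m(k, I) = -31/4 (m(k, I) = -7 + (-4 + 1)/4 = -7 + (¼)*(-3) = -7 - ¾ = -31/4)
-9 + a(-4, 0)*m(0, 13) = -9 + (-4 + 2*0)*(-31/4) = -9 + (-4 + 0)*(-31/4) = -9 - 4*(-31/4) = -9 + 31 = 22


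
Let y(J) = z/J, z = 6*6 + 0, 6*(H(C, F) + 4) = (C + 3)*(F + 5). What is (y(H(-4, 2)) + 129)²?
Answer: 14311089/961 ≈ 14892.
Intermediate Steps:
H(C, F) = -4 + (3 + C)*(5 + F)/6 (H(C, F) = -4 + ((C + 3)*(F + 5))/6 = -4 + ((3 + C)*(5 + F))/6 = -4 + (3 + C)*(5 + F)/6)
z = 36 (z = 36 + 0 = 36)
y(J) = 36/J
(y(H(-4, 2)) + 129)² = (36/(-3/2 + (½)*2 + (⅚)*(-4) + (⅙)*(-4)*2) + 129)² = (36/(-3/2 + 1 - 10/3 - 4/3) + 129)² = (36/(-31/6) + 129)² = (36*(-6/31) + 129)² = (-216/31 + 129)² = (3783/31)² = 14311089/961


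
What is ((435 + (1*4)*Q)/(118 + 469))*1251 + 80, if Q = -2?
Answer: 581137/587 ≈ 990.01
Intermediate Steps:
((435 + (1*4)*Q)/(118 + 469))*1251 + 80 = ((435 + (1*4)*(-2))/(118 + 469))*1251 + 80 = ((435 + 4*(-2))/587)*1251 + 80 = ((435 - 8)*(1/587))*1251 + 80 = (427*(1/587))*1251 + 80 = (427/587)*1251 + 80 = 534177/587 + 80 = 581137/587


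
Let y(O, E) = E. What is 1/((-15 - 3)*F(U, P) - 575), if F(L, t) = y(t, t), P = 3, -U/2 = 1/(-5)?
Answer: -1/629 ≈ -0.0015898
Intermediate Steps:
U = ⅖ (U = -2/(-5) = -2*(-⅕) = ⅖ ≈ 0.40000)
F(L, t) = t
1/((-15 - 3)*F(U, P) - 575) = 1/((-15 - 3)*3 - 575) = 1/(-18*3 - 575) = 1/(-54 - 575) = 1/(-629) = -1/629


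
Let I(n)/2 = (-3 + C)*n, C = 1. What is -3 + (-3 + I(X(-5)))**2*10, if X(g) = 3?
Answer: 2247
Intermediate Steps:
I(n) = -4*n (I(n) = 2*((-3 + 1)*n) = 2*(-2*n) = -4*n)
-3 + (-3 + I(X(-5)))**2*10 = -3 + (-3 - 4*3)**2*10 = -3 + (-3 - 12)**2*10 = -3 + (-15)**2*10 = -3 + 225*10 = -3 + 2250 = 2247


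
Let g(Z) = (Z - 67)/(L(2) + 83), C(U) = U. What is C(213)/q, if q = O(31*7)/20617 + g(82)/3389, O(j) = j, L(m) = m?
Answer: 253002938073/12563872 ≈ 20137.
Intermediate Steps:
g(Z) = -67/85 + Z/85 (g(Z) = (Z - 67)/(2 + 83) = (-67 + Z)/85 = (-67 + Z)*(1/85) = -67/85 + Z/85)
q = 12563872/1187807221 (q = (31*7)/20617 + (-67/85 + (1/85)*82)/3389 = 217*(1/20617) + (-67/85 + 82/85)*(1/3389) = 217/20617 + (3/17)*(1/3389) = 217/20617 + 3/57613 = 12563872/1187807221 ≈ 0.010577)
C(213)/q = 213/(12563872/1187807221) = 213*(1187807221/12563872) = 253002938073/12563872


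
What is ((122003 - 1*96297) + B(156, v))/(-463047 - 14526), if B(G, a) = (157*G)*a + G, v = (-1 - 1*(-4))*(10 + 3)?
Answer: -981050/477573 ≈ -2.0542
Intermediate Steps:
v = 39 (v = (-1 + 4)*13 = 3*13 = 39)
B(G, a) = G + 157*G*a (B(G, a) = 157*G*a + G = G + 157*G*a)
((122003 - 1*96297) + B(156, v))/(-463047 - 14526) = ((122003 - 1*96297) + 156*(1 + 157*39))/(-463047 - 14526) = ((122003 - 96297) + 156*(1 + 6123))/(-477573) = (25706 + 156*6124)*(-1/477573) = (25706 + 955344)*(-1/477573) = 981050*(-1/477573) = -981050/477573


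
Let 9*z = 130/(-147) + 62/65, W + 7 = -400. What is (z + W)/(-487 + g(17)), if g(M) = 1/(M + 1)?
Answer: 69998602/83749575 ≈ 0.83581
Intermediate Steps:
W = -407 (W = -7 - 400 = -407)
z = 664/85995 (z = (130/(-147) + 62/65)/9 = (130*(-1/147) + 62*(1/65))/9 = (-130/147 + 62/65)/9 = (⅑)*(664/9555) = 664/85995 ≈ 0.0077214)
g(M) = 1/(1 + M)
(z + W)/(-487 + g(17)) = (664/85995 - 407)/(-487 + 1/(1 + 17)) = -34999301/(85995*(-487 + 1/18)) = -34999301/(85995*(-8765/18)) = -34999301/85995*(-18/8765) = 69998602/83749575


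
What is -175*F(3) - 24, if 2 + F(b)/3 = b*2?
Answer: -2124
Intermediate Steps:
F(b) = -6 + 6*b (F(b) = -6 + 3*(b*2) = -6 + 3*(2*b) = -6 + 6*b)
-175*F(3) - 24 = -175*(-6 + 6*3) - 24 = -175*(-6 + 18) - 24 = -175*12 - 24 = -25*84 - 24 = -2100 - 24 = -2124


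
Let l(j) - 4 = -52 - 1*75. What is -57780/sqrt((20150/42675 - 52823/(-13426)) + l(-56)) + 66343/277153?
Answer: 66343/277153 + 404460*I*sqrt(1271232346272342)/2717946169 ≈ 0.23937 + 5305.8*I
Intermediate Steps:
l(j) = -123 (l(j) = 4 + (-52 - 1*75) = 4 + (-52 - 75) = 4 - 127 = -123)
-57780/sqrt((20150/42675 - 52823/(-13426)) + l(-56)) + 66343/277153 = -57780/sqrt((20150/42675 - 52823/(-13426)) - 123) + 66343/277153 = -57780/sqrt((20150*(1/42675) - 52823*(-1/13426)) - 123) + 66343*(1/277153) = -57780/sqrt((806/1707 + 52823/13426) - 123) + 66343/277153 = -57780/sqrt(100990217/22918182 - 123) + 66343/277153 = -57780*(-7*I*sqrt(1271232346272342)/2717946169) + 66343/277153 = -(-404460)*I*sqrt(1271232346272342)/2717946169 + 66343/277153 = 404460*I*sqrt(1271232346272342)/2717946169 + 66343/277153 = 66343/277153 + 404460*I*sqrt(1271232346272342)/2717946169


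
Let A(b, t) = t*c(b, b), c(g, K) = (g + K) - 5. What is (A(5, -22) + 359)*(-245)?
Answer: -61005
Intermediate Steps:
c(g, K) = -5 + K + g (c(g, K) = (K + g) - 5 = -5 + K + g)
A(b, t) = t*(-5 + 2*b) (A(b, t) = t*(-5 + b + b) = t*(-5 + 2*b))
(A(5, -22) + 359)*(-245) = (-22*(-5 + 2*5) + 359)*(-245) = (-22*(-5 + 10) + 359)*(-245) = (-22*5 + 359)*(-245) = (-110 + 359)*(-245) = 249*(-245) = -61005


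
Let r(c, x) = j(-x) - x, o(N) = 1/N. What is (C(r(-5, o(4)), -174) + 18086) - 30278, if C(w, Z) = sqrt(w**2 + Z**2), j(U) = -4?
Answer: -12192 + sqrt(484705)/4 ≈ -12018.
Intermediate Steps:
r(c, x) = -4 - x
C(w, Z) = sqrt(Z**2 + w**2)
(C(r(-5, o(4)), -174) + 18086) - 30278 = (sqrt((-174)**2 + (-4 - 1/4)**2) + 18086) - 30278 = (sqrt(30276 + (-4 - 1*1/4)**2) + 18086) - 30278 = (sqrt(30276 + (-4 - 1/4)**2) + 18086) - 30278 = (sqrt(30276 + (-17/4)**2) + 18086) - 30278 = (sqrt(30276 + 289/16) + 18086) - 30278 = (sqrt(484705/16) + 18086) - 30278 = (sqrt(484705)/4 + 18086) - 30278 = (18086 + sqrt(484705)/4) - 30278 = -12192 + sqrt(484705)/4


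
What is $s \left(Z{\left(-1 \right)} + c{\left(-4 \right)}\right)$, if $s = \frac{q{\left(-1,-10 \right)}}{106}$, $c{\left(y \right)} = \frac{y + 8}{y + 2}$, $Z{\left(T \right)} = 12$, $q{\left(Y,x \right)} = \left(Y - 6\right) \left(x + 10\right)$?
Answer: $0$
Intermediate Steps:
$q{\left(Y,x \right)} = \left(-6 + Y\right) \left(10 + x\right)$
$c{\left(y \right)} = \frac{8 + y}{2 + y}$
$s = 0$ ($s = \frac{-60 - -60 + 10 \left(-1\right) - -10}{106} = \left(-60 + 60 - 10 + 10\right) \frac{1}{106} = 0 \cdot \frac{1}{106} = 0$)
$s \left(Z{\left(-1 \right)} + c{\left(-4 \right)}\right) = 0 \left(12 + \frac{8 - 4}{2 - 4}\right) = 0 \left(12 + \frac{1}{-2} \cdot 4\right) = 0 \left(12 - 2\right) = 0 \cdot 10 = 0$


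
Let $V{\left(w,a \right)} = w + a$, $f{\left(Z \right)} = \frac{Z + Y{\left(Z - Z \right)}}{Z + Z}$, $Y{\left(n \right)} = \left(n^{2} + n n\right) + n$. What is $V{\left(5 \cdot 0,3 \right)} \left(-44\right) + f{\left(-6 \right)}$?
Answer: $- \frac{263}{2} \approx -131.5$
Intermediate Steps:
$Y{\left(n \right)} = n + 2 n^{2}$ ($Y{\left(n \right)} = \left(n^{2} + n^{2}\right) + n = 2 n^{2} + n = n + 2 n^{2}$)
$f{\left(Z \right)} = \frac{1}{2}$ ($f{\left(Z \right)} = \frac{Z + \left(Z - Z\right) \left(1 + 2 \left(Z - Z\right)\right)}{Z + Z} = \frac{Z + 0 \left(1 + 2 \cdot 0\right)}{2 Z} = \left(Z + 0 \left(1 + 0\right)\right) \frac{1}{2 Z} = \left(Z + 0 \cdot 1\right) \frac{1}{2 Z} = \left(Z + 0\right) \frac{1}{2 Z} = Z \frac{1}{2 Z} = \frac{1}{2}$)
$V{\left(w,a \right)} = a + w$
$V{\left(5 \cdot 0,3 \right)} \left(-44\right) + f{\left(-6 \right)} = \left(3 + 5 \cdot 0\right) \left(-44\right) + \frac{1}{2} = \left(3 + 0\right) \left(-44\right) + \frac{1}{2} = 3 \left(-44\right) + \frac{1}{2} = -132 + \frac{1}{2} = - \frac{263}{2}$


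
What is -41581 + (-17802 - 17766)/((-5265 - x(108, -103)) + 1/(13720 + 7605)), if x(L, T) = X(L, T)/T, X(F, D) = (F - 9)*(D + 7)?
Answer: -122302556303633/2941778393 ≈ -41574.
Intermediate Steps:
X(F, D) = (-9 + F)*(7 + D)
x(L, T) = (-63 - 9*T + 7*L + L*T)/T (x(L, T) = (-63 - 9*T + 7*L + T*L)/T = (-63 - 9*T + 7*L + L*T)/T)
-41581 + (-17802 - 17766)/((-5265 - x(108, -103)) + 1/(13720 + 7605)) = -41581 + (-17802 - 17766)/((-5265 - (-9 + 108 - 63/(-103) + 7*108/(-103))) + 1/(13720 + 7605)) = -41581 - 35568/((-5265 - (-9 + 108 - 63*(-1/103) + 7*108*(-1/103))) + 1/21325) = -41581 - 35568/((-5265 - (-9 + 108 + 63/103 - 756/103)) + 1/21325) = -41581 - 35568/((-5265 - 1*9504/103) + 1/21325) = -41581 - 35568/((-5265 - 9504/103) + 1/21325) = -41581 - 35568/(-551799/103 + 1/21325) = -41581 - 35568/(-11767113572/2196475) = -41581 - 35568*(-2196475/11767113572) = -41581 + 19531055700/2941778393 = -122302556303633/2941778393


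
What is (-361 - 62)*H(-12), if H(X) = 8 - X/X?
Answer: -2961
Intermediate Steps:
H(X) = 7 (H(X) = 8 - 1*1 = 8 - 1 = 7)
(-361 - 62)*H(-12) = (-361 - 62)*7 = -423*7 = -2961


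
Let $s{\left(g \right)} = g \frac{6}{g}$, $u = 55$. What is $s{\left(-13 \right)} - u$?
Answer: $-49$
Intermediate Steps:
$s{\left(g \right)} = 6$
$s{\left(-13 \right)} - u = 6 - 55 = -49$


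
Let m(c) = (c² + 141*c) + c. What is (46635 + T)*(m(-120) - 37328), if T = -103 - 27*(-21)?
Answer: -1882452832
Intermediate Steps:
T = 464 (T = -103 + 567 = 464)
m(c) = c² + 142*c
(46635 + T)*(m(-120) - 37328) = (46635 + 464)*(-120*(142 - 120) - 37328) = 47099*(-120*22 - 37328) = 47099*(-2640 - 37328) = 47099*(-39968) = -1882452832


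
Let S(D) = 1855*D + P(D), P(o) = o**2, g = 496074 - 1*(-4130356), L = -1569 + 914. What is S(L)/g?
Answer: -78600/462643 ≈ -0.16989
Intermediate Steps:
L = -655
g = 4626430 (g = 496074 + 4130356 = 4626430)
S(D) = D**2 + 1855*D (S(D) = 1855*D + D**2 = D**2 + 1855*D)
S(L)/g = -655*(1855 - 655)/4626430 = -655*1200*(1/4626430) = -786000*1/4626430 = -78600/462643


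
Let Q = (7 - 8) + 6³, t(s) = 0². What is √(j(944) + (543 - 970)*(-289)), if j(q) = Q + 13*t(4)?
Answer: √123618 ≈ 351.59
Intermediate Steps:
t(s) = 0
Q = 215 (Q = -1 + 216 = 215)
j(q) = 215 (j(q) = 215 + 13*0 = 215 + 0 = 215)
√(j(944) + (543 - 970)*(-289)) = √(215 + (543 - 970)*(-289)) = √(215 - 427*(-289)) = √(215 + 123403) = √123618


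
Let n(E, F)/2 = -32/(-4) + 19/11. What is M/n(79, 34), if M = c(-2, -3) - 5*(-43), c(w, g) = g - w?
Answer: 11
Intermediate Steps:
n(E, F) = 214/11 (n(E, F) = 2*(-32/(-4) + 19/11) = 2*(-32*(-¼) + 19*(1/11)) = 2*(8 + 19/11) = 2*(107/11) = 214/11)
M = 214 (M = (-3 - 1*(-2)) - 5*(-43) = (-3 + 2) + 215 = -1 + 215 = 214)
M/n(79, 34) = 214/(214/11) = 214*(11/214) = 11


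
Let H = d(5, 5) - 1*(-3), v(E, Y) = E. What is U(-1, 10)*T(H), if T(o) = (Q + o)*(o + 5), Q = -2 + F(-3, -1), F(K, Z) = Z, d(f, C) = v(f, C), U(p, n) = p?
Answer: -65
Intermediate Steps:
d(f, C) = f
H = 8 (H = 5 - 1*(-3) = 5 + 3 = 8)
Q = -3 (Q = -2 - 1 = -3)
T(o) = (-3 + o)*(5 + o) (T(o) = (-3 + o)*(o + 5) = (-3 + o)*(5 + o))
U(-1, 10)*T(H) = -(-15 + 8² + 2*8) = -(-15 + 64 + 16) = -1*65 = -65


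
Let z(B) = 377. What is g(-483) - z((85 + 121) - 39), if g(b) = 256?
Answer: -121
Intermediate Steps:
g(-483) - z((85 + 121) - 39) = 256 - 1*377 = 256 - 377 = -121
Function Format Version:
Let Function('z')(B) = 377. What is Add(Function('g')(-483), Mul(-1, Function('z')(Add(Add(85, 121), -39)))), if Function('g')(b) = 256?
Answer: -121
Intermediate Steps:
Add(Function('g')(-483), Mul(-1, Function('z')(Add(Add(85, 121), -39)))) = Add(256, Mul(-1, 377)) = Add(256, -377) = -121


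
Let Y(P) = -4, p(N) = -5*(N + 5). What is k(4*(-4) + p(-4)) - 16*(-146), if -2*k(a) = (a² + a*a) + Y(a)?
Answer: 1897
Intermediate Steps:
p(N) = -25 - 5*N (p(N) = -5*(5 + N) = -25 - 5*N)
k(a) = 2 - a² (k(a) = -((a² + a*a) - 4)/2 = -((a² + a²) - 4)/2 = -(2*a² - 4)/2 = -(-4 + 2*a²)/2 = 2 - a²)
k(4*(-4) + p(-4)) - 16*(-146) = (2 - (4*(-4) + (-25 - 5*(-4)))²) - 16*(-146) = (2 - (-16 + (-25 + 20))²) + 2336 = (2 - (-16 - 5)²) + 2336 = (2 - 1*(-21)²) + 2336 = (2 - 1*441) + 2336 = (2 - 441) + 2336 = -439 + 2336 = 1897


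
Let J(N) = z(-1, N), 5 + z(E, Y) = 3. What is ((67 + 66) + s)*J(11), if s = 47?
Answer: -360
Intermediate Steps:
z(E, Y) = -2 (z(E, Y) = -5 + 3 = -2)
J(N) = -2
((67 + 66) + s)*J(11) = ((67 + 66) + 47)*(-2) = (133 + 47)*(-2) = 180*(-2) = -360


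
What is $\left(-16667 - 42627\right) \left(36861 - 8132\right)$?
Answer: $-1703457326$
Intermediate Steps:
$\left(-16667 - 42627\right) \left(36861 - 8132\right) = \left(-59294\right) 28729 = -1703457326$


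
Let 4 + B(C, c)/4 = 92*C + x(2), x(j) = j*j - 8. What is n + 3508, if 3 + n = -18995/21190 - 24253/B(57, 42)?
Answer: 155461902445/44380336 ≈ 3502.9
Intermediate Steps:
x(j) = -8 + j**2 (x(j) = j**2 - 8 = -8 + j**2)
B(C, c) = -32 + 368*C (B(C, c) = -16 + 4*(92*C + (-8 + 2**2)) = -16 + 4*(92*C + (-8 + 4)) = -16 + 4*(92*C - 4) = -16 + 4*(-4 + 92*C) = -16 + (-16 + 368*C) = -32 + 368*C)
n = -224316243/44380336 (n = -3 + (-18995/21190 - 24253/(-32 + 368*57)) = -3 + (-18995*1/21190 - 24253/(-32 + 20976)) = -3 + (-3799/4238 - 24253/20944) = -3 - 91175235/44380336 = -224316243/44380336 ≈ -5.0544)
n + 3508 = -224316243/44380336 + 3508 = 155461902445/44380336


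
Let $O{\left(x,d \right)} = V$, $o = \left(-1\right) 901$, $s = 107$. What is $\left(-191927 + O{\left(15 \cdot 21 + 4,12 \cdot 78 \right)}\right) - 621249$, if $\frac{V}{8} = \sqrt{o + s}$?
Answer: $-813176 + 8 i \sqrt{794} \approx -8.1318 \cdot 10^{5} + 225.42 i$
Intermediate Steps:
$o = -901$
$V = 8 i \sqrt{794}$ ($V = 8 \sqrt{-901 + 107} = 8 \sqrt{-794} = 8 i \sqrt{794} \approx 225.42 i$)
$O{\left(x,d \right)} = 8 i \sqrt{794}$
$\left(-191927 + O{\left(15 \cdot 21 + 4,12 \cdot 78 \right)}\right) - 621249 = \left(-191927 + 8 i \sqrt{794}\right) - 621249 = -813176 + 8 i \sqrt{794}$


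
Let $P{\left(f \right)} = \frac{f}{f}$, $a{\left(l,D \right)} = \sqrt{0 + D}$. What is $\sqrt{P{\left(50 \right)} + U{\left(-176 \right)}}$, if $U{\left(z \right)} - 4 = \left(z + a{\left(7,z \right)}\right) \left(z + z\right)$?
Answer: $\sqrt{61957 - 1408 i \sqrt{11}} \approx 249.09 - 9.3738 i$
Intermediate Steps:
$a{\left(l,D \right)} = \sqrt{D}$
$P{\left(f \right)} = 1$
$U{\left(z \right)} = 4 + 2 z \left(z + \sqrt{z}\right)$ ($U{\left(z \right)} = 4 + \left(z + \sqrt{z}\right) \left(z + z\right) = 4 + \left(z + \sqrt{z}\right) 2 z = 4 + 2 z \left(z + \sqrt{z}\right)$)
$\sqrt{P{\left(50 \right)} + U{\left(-176 \right)}} = \sqrt{1 + \left(4 + 2 \left(-176\right)^{2} + 2 \left(-176\right)^{\frac{3}{2}}\right)} = \sqrt{1 + \left(4 + 2 \cdot 30976 + 2 \left(- 704 i \sqrt{11}\right)\right)} = \sqrt{1 + \left(4 + 61952 - 1408 i \sqrt{11}\right)} = \sqrt{1 + \left(61956 - 1408 i \sqrt{11}\right)} = \sqrt{61957 - 1408 i \sqrt{11}}$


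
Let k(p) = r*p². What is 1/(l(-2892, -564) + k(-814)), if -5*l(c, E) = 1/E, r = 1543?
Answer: 2820/2883127470961 ≈ 9.7810e-10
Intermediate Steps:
k(p) = 1543*p²
l(c, E) = -1/(5*E)
1/(l(-2892, -564) + k(-814)) = 1/(-⅕/(-564) + 1543*(-814)²) = 1/(-⅕*(-1/564) + 1543*662596) = 1/(1/2820 + 1022385628) = 1/(2883127470961/2820) = 2820/2883127470961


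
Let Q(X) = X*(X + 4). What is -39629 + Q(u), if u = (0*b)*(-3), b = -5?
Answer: -39629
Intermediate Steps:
u = 0 (u = (0*(-5))*(-3) = 0*(-3) = 0)
Q(X) = X*(4 + X)
-39629 + Q(u) = -39629 + 0*(4 + 0) = -39629 + 0*4 = -39629 + 0 = -39629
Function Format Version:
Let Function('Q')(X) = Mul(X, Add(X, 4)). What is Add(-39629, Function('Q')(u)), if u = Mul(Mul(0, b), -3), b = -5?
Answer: -39629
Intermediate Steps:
u = 0 (u = Mul(Mul(0, -5), -3) = Mul(0, -3) = 0)
Function('Q')(X) = Mul(X, Add(4, X))
Add(-39629, Function('Q')(u)) = Add(-39629, Mul(0, Add(4, 0))) = Add(-39629, Mul(0, 4)) = Add(-39629, 0) = -39629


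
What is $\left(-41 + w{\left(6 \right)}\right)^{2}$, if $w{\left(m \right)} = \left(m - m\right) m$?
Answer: $1681$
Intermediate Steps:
$w{\left(m \right)} = 0$ ($w{\left(m \right)} = 0 m = 0$)
$\left(-41 + w{\left(6 \right)}\right)^{2} = \left(-41 + 0\right)^{2} = \left(-41\right)^{2} = 1681$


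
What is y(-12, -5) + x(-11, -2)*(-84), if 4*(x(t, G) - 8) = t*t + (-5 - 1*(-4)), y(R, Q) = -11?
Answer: -3203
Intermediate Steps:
x(t, G) = 31/4 + t²/4 (x(t, G) = 8 + (t*t + (-5 - 1*(-4)))/4 = 8 + (t² + (-5 + 4))/4 = 8 + (t² - 1)/4 = 8 + (-1 + t²)/4 = 8 + (-¼ + t²/4) = 31/4 + t²/4)
y(-12, -5) + x(-11, -2)*(-84) = -11 + (31/4 + (¼)*(-11)²)*(-84) = -11 + (31/4 + (¼)*121)*(-84) = -11 + (31/4 + 121/4)*(-84) = -11 + 38*(-84) = -11 - 3192 = -3203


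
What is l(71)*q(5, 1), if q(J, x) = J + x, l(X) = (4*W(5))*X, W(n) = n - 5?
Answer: 0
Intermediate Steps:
W(n) = -5 + n
l(X) = 0 (l(X) = (4*(-5 + 5))*X = (4*0)*X = 0*X = 0)
l(71)*q(5, 1) = 0*(5 + 1) = 0*6 = 0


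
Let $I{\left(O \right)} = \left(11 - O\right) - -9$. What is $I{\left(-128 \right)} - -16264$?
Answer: $16412$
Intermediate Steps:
$I{\left(O \right)} = 20 - O$ ($I{\left(O \right)} = \left(11 - O\right) + 9 = 20 - O$)
$I{\left(-128 \right)} - -16264 = \left(20 - -128\right) - -16264 = \left(20 + 128\right) + 16264 = 148 + 16264 = 16412$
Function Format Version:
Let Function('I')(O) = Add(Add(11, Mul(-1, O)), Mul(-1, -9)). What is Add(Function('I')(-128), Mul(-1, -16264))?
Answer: 16412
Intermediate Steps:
Function('I')(O) = Add(20, Mul(-1, O)) (Function('I')(O) = Add(Add(11, Mul(-1, O)), 9) = Add(20, Mul(-1, O)))
Add(Function('I')(-128), Mul(-1, -16264)) = Add(Add(20, Mul(-1, -128)), Mul(-1, -16264)) = Add(Add(20, 128), 16264) = Add(148, 16264) = 16412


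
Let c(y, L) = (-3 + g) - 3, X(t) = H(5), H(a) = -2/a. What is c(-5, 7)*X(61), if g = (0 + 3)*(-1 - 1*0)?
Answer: 18/5 ≈ 3.6000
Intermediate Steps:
g = -3 (g = 3*(-1 + 0) = 3*(-1) = -3)
X(t) = -⅖ (X(t) = -2/5 = -2*⅕ = -⅖)
c(y, L) = -9 (c(y, L) = (-3 - 3) - 3 = -6 - 3 = -9)
c(-5, 7)*X(61) = -9*(-⅖) = 18/5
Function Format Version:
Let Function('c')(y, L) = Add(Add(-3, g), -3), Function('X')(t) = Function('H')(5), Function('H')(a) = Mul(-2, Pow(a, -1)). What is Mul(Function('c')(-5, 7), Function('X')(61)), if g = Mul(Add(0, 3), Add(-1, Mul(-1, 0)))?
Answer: Rational(18, 5) ≈ 3.6000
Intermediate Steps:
g = -3 (g = Mul(3, Add(-1, 0)) = Mul(3, -1) = -3)
Function('X')(t) = Rational(-2, 5) (Function('X')(t) = Mul(-2, Pow(5, -1)) = Mul(-2, Rational(1, 5)) = Rational(-2, 5))
Function('c')(y, L) = -9 (Function('c')(y, L) = Add(Add(-3, -3), -3) = Add(-6, -3) = -9)
Mul(Function('c')(-5, 7), Function('X')(61)) = Mul(-9, Rational(-2, 5)) = Rational(18, 5)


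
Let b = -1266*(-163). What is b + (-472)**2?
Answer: 429142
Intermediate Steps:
b = 206358
b + (-472)**2 = 206358 + (-472)**2 = 206358 + 222784 = 429142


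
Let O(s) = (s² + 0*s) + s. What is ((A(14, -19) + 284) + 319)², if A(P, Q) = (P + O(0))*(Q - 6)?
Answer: 64009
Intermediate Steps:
O(s) = s + s² (O(s) = (s² + 0) + s = s² + s = s + s²)
A(P, Q) = P*(-6 + Q) (A(P, Q) = (P + 0*(1 + 0))*(Q - 6) = (P + 0*1)*(-6 + Q) = (P + 0)*(-6 + Q) = P*(-6 + Q))
((A(14, -19) + 284) + 319)² = ((14*(-6 - 19) + 284) + 319)² = ((14*(-25) + 284) + 319)² = ((-350 + 284) + 319)² = (-66 + 319)² = 253² = 64009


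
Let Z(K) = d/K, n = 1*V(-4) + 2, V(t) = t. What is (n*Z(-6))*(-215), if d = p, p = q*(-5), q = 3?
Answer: 1075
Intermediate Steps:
p = -15 (p = 3*(-5) = -15)
d = -15
n = -2 (n = 1*(-4) + 2 = -4 + 2 = -2)
Z(K) = -15/K
(n*Z(-6))*(-215) = -(-30)/(-6)*(-215) = -(-30)*(-1)/6*(-215) = -2*5/2*(-215) = -5*(-215) = 1075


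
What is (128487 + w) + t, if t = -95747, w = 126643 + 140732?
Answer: 300115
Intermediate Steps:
w = 267375
(128487 + w) + t = (128487 + 267375) - 95747 = 395862 - 95747 = 300115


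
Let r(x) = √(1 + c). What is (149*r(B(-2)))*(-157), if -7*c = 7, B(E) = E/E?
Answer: 0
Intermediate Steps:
B(E) = 1
c = -1 (c = -⅐*7 = -1)
r(x) = 0 (r(x) = √(1 - 1) = √0 = 0)
(149*r(B(-2)))*(-157) = (149*0)*(-157) = 0*(-157) = 0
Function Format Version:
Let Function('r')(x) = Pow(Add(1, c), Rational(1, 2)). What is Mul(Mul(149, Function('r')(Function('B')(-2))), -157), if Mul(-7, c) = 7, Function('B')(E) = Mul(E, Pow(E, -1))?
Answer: 0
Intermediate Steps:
Function('B')(E) = 1
c = -1 (c = Mul(Rational(-1, 7), 7) = -1)
Function('r')(x) = 0 (Function('r')(x) = Pow(Add(1, -1), Rational(1, 2)) = Pow(0, Rational(1, 2)) = 0)
Mul(Mul(149, Function('r')(Function('B')(-2))), -157) = Mul(Mul(149, 0), -157) = Mul(0, -157) = 0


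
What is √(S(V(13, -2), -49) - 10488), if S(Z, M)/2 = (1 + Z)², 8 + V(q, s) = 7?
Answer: 2*I*√2622 ≈ 102.41*I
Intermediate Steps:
V(q, s) = -1 (V(q, s) = -8 + 7 = -1)
S(Z, M) = 2*(1 + Z)²
√(S(V(13, -2), -49) - 10488) = √(2*(1 - 1)² - 10488) = √(2*0² - 10488) = √(2*0 - 10488) = √(0 - 10488) = √(-10488) = 2*I*√2622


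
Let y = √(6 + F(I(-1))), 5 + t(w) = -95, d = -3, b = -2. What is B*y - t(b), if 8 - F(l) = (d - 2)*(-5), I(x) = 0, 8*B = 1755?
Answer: 100 + 1755*I*√11/8 ≈ 100.0 + 727.58*I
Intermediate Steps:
B = 1755/8 (B = (⅛)*1755 = 1755/8 ≈ 219.38)
F(l) = -17 (F(l) = 8 - (-3 - 2)*(-5) = 8 - (-5)*(-5) = 8 - 1*25 = 8 - 25 = -17)
t(w) = -100 (t(w) = -5 - 95 = -100)
y = I*√11 (y = √(6 - 17) = √(-11) = I*√11 ≈ 3.3166*I)
B*y - t(b) = 1755*(I*√11)/8 - 1*(-100) = 1755*I*√11/8 + 100 = 100 + 1755*I*√11/8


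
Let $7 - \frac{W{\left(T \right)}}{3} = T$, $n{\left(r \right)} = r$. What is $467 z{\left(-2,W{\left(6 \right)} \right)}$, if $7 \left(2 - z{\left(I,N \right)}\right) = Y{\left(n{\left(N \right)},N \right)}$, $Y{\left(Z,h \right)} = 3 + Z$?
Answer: $\frac{3736}{7} \approx 533.71$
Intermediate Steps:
$W{\left(T \right)} = 21 - 3 T$
$z{\left(I,N \right)} = \frac{11}{7} - \frac{N}{7}$ ($z{\left(I,N \right)} = 2 - \frac{3 + N}{7} = 2 - \left(\frac{3}{7} + \frac{N}{7}\right) = \frac{11}{7} - \frac{N}{7}$)
$467 z{\left(-2,W{\left(6 \right)} \right)} = 467 \left(\frac{11}{7} - \frac{21 - 18}{7}\right) = 467 \left(\frac{11}{7} - \frac{3}{7}\right) = 467 \cdot \frac{8}{7} = \frac{3736}{7}$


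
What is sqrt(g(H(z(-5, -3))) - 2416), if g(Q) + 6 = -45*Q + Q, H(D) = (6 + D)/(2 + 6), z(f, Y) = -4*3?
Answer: I*sqrt(2389) ≈ 48.877*I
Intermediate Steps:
z(f, Y) = -12
H(D) = 3/4 + D/8 (H(D) = (6 + D)/8 = (6 + D)*(1/8) = 3/4 + D/8)
g(Q) = -6 - 44*Q (g(Q) = -6 + (-45*Q + Q) = -6 - 44*Q)
sqrt(g(H(z(-5, -3))) - 2416) = sqrt((-6 - 44*(3/4 + (1/8)*(-12))) - 2416) = sqrt((-6 - 44*(3/4 - 3/2)) - 2416) = sqrt((-6 - 44*(-3/4)) - 2416) = sqrt((-6 + 33) - 2416) = sqrt(27 - 2416) = sqrt(-2389) = I*sqrt(2389)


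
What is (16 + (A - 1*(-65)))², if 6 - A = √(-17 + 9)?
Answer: 7561 - 348*I*√2 ≈ 7561.0 - 492.15*I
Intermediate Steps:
A = 6 - 2*I*√2 (A = 6 - √(-17 + 9) = 6 - √(-8) = 6 - 2*I*√2 ≈ 6.0 - 2.8284*I)
(16 + (A - 1*(-65)))² = (16 + ((6 - 2*I*√2) - 1*(-65)))² = (16 + ((6 - 2*I*√2) + 65))² = (16 + (71 - 2*I*√2))² = (87 - 2*I*√2)²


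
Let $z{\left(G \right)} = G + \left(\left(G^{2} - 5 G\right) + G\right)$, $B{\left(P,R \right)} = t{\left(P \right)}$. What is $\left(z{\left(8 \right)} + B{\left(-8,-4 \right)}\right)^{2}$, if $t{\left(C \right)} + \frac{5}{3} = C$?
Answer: $\frac{8281}{9} \approx 920.11$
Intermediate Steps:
$t{\left(C \right)} = - \frac{5}{3} + C$
$B{\left(P,R \right)} = - \frac{5}{3} + P$
$z{\left(G \right)} = G^{2} - 3 G$ ($z{\left(G \right)} = G + \left(G^{2} - 4 G\right) = G^{2} - 3 G$)
$\left(z{\left(8 \right)} + B{\left(-8,-4 \right)}\right)^{2} = \left(8 \left(-3 + 8\right) - \frac{29}{3}\right)^{2} = \left(8 \cdot 5 - \frac{29}{3}\right)^{2} = \left(40 - \frac{29}{3}\right)^{2} = \left(\frac{91}{3}\right)^{2} = \frac{8281}{9}$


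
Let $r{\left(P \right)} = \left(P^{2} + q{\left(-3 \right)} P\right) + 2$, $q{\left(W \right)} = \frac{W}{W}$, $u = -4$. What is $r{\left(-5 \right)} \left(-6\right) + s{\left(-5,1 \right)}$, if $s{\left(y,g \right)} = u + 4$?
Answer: $-132$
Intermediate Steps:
$s{\left(y,g \right)} = 0$ ($s{\left(y,g \right)} = -4 + 4 = 0$)
$q{\left(W \right)} = 1$
$r{\left(P \right)} = 2 + P + P^{2}$ ($r{\left(P \right)} = \left(P^{2} + 1 P\right) + 2 = \left(P^{2} + P\right) + 2 = \left(P + P^{2}\right) + 2 = 2 + P + P^{2}$)
$r{\left(-5 \right)} \left(-6\right) + s{\left(-5,1 \right)} = \left(2 - 5 + \left(-5\right)^{2}\right) \left(-6\right) + 0 = \left(2 - 5 + 25\right) \left(-6\right) + 0 = 22 \left(-6\right) + 0 = -132 + 0 = -132$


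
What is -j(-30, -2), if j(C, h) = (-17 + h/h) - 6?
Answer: 22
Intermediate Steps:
j(C, h) = -22 (j(C, h) = (-17 + 1) - 6 = -16 - 6 = -22)
-j(-30, -2) = -1*(-22) = 22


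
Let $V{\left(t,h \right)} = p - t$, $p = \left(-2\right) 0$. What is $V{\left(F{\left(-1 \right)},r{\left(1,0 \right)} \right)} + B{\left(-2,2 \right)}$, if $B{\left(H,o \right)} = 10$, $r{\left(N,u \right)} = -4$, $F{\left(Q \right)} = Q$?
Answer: $11$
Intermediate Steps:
$p = 0$
$V{\left(t,h \right)} = - t$ ($V{\left(t,h \right)} = 0 - t = - t$)
$V{\left(F{\left(-1 \right)},r{\left(1,0 \right)} \right)} + B{\left(-2,2 \right)} = \left(-1\right) \left(-1\right) + 10 = 1 + 10 = 11$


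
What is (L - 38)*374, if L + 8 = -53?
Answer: -37026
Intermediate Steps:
L = -61 (L = -8 - 53 = -61)
(L - 38)*374 = (-61 - 38)*374 = -99*374 = -37026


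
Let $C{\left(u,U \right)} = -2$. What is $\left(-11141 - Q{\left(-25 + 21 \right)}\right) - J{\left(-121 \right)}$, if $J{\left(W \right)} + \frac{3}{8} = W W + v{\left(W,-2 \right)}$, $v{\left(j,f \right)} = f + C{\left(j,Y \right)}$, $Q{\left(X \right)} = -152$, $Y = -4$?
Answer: $- \frac{205005}{8} \approx -25626.0$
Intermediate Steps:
$v{\left(j,f \right)} = -2 + f$ ($v{\left(j,f \right)} = f - 2 = -2 + f$)
$J{\left(W \right)} = - \frac{35}{8} + W^{2}$ ($J{\left(W \right)} = - \frac{3}{8} + \left(W W - 4\right) = - \frac{3}{8} + \left(W^{2} - 4\right) = - \frac{3}{8} + \left(-4 + W^{2}\right) = - \frac{35}{8} + W^{2}$)
$\left(-11141 - Q{\left(-25 + 21 \right)}\right) - J{\left(-121 \right)} = \left(-11141 - -152\right) - \left(- \frac{35}{8} + \left(-121\right)^{2}\right) = \left(-11141 + 152\right) - \left(- \frac{35}{8} + 14641\right) = -10989 - \frac{117093}{8} = - \frac{205005}{8}$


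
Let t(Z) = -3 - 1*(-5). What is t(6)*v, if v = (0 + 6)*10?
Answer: 120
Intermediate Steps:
t(Z) = 2 (t(Z) = -3 + 5 = 2)
v = 60 (v = 6*10 = 60)
t(6)*v = 2*60 = 120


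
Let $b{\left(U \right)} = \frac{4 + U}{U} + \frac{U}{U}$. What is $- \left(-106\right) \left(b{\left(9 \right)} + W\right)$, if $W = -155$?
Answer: $- \frac{145538}{9} \approx -16171.0$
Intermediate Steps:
$b{\left(U \right)} = 1 + \frac{4 + U}{U}$ ($b{\left(U \right)} = \frac{4 + U}{U} + 1 = 1 + \frac{4 + U}{U}$)
$- \left(-106\right) \left(b{\left(9 \right)} + W\right) = - \left(-106\right) \left(\left(2 + \frac{4}{9}\right) - 155\right) = - \left(-106\right) \left(\frac{22}{9} - 155\right) = - \frac{\left(-106\right) \left(-1373\right)}{9} = \left(-1\right) \frac{145538}{9} = - \frac{145538}{9}$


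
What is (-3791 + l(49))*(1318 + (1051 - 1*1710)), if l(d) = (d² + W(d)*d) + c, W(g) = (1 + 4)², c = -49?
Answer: -141026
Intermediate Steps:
W(g) = 25 (W(g) = 5² = 25)
l(d) = -49 + d² + 25*d (l(d) = (d² + 25*d) - 49 = -49 + d² + 25*d)
(-3791 + l(49))*(1318 + (1051 - 1*1710)) = (-3791 + (-49 + 49² + 25*49))*(1318 + (1051 - 1*1710)) = (-3791 + (-49 + 2401 + 1225))*(1318 + (1051 - 1710)) = (-3791 + 3577)*(1318 - 659) = -214*659 = -141026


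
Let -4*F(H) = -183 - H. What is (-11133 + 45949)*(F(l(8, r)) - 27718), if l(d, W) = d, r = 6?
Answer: -963367424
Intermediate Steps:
F(H) = 183/4 + H/4 (F(H) = -(-183 - H)/4 = 183/4 + H/4)
(-11133 + 45949)*(F(l(8, r)) - 27718) = (-11133 + 45949)*((183/4 + (1/4)*8) - 27718) = 34816*((183/4 + 2) - 27718) = 34816*(191/4 - 27718) = 34816*(-110681/4) = -963367424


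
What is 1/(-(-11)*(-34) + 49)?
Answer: -1/325 ≈ -0.0030769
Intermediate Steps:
1/(-(-11)*(-34) + 49) = 1/(-11*34 + 49) = 1/(-374 + 49) = 1/(-325) = -1/325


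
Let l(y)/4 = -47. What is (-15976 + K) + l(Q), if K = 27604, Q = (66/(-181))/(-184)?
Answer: 11440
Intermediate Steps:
Q = 33/16652 (Q = (66*(-1/181))*(-1/184) = -66/181*(-1/184) = 33/16652 ≈ 0.0019817)
l(y) = -188 (l(y) = 4*(-47) = -188)
(-15976 + K) + l(Q) = (-15976 + 27604) - 188 = 11628 - 188 = 11440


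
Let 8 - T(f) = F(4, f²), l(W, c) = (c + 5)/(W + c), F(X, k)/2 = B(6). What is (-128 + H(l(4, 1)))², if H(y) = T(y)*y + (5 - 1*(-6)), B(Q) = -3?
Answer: 251001/25 ≈ 10040.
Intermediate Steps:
F(X, k) = -6 (F(X, k) = 2*(-3) = -6)
l(W, c) = (5 + c)/(W + c)
T(f) = 14 (T(f) = 8 - 1*(-6) = 8 + 6 = 14)
H(y) = 11 + 14*y (H(y) = 14*y + (5 - 1*(-6)) = 14*y + (5 + 6) = 14*y + 11 = 11 + 14*y)
(-128 + H(l(4, 1)))² = (-128 + (11 + 14*((5 + 1)/(4 + 1))))² = (-128 + (11 + 14*(6/5)))² = (-128 + (11 + 84/5))² = (-128 + 139/5)² = (-501/5)² = 251001/25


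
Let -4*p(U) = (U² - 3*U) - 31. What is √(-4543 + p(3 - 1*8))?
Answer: I*√18181/2 ≈ 67.418*I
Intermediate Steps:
p(U) = 31/4 - U²/4 + 3*U/4 (p(U) = -((U² - 3*U) - 31)/4 = -(-31 + U² - 3*U)/4 = 31/4 - U²/4 + 3*U/4)
√(-4543 + p(3 - 1*8)) = √(-4543 + (31/4 - (3 - 1*8)²/4 + 3*(3 - 1*8)/4)) = √(-4543 + (31/4 - (3 - 8)²/4 + 3*(3 - 8)/4)) = √(-4543 + (31/4 - ¼*(-5)² + (¾)*(-5))) = √(-4543 + (31/4 - ¼*25 - 15/4)) = √(-4543 + (31/4 - 25/4 - 15/4)) = √(-4543 - 9/4) = √(-18181/4) = I*√18181/2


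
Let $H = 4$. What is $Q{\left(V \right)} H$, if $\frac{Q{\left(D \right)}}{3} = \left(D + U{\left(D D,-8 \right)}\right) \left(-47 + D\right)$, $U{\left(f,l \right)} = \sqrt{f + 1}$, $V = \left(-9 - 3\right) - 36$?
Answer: $54720 - 1140 \sqrt{2305} \approx -11.874$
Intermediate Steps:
$V = -48$ ($V = -12 - 36 = -48$)
$U{\left(f,l \right)} = \sqrt{1 + f}$
$Q{\left(D \right)} = 3 \left(-47 + D\right) \left(D + \sqrt{1 + D^{2}}\right)$ ($Q{\left(D \right)} = 3 \left(D + \sqrt{1 + D D}\right) \left(-47 + D\right) = 3 \left(D + \sqrt{1 + D^{2}}\right) \left(-47 + D\right) = 3 \left(-47 + D\right) \left(D + \sqrt{1 + D^{2}}\right)$)
$Q{\left(V \right)} H = \left(\left(-141\right) \left(-48\right) - 141 \sqrt{1 + \left(-48\right)^{2}} + 3 \left(-48\right)^{2} + 3 \left(-48\right) \sqrt{1 + \left(-48\right)^{2}}\right) 4 = \left(6768 - 141 \sqrt{1 + 2304} + 3 \cdot 2304 + 3 \left(-48\right) \sqrt{1 + 2304}\right) 4 = \left(6768 - 141 \sqrt{2305} + 6912 + 3 \left(-48\right) \sqrt{2305}\right) 4 = \left(6768 - 141 \sqrt{2305} + 6912 - 144 \sqrt{2305}\right) 4 = \left(13680 - 285 \sqrt{2305}\right) 4 = 54720 - 1140 \sqrt{2305}$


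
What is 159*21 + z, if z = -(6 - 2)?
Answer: 3335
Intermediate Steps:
z = -4 (z = -1*4 = -4)
159*21 + z = 159*21 - 4 = 3339 - 4 = 3335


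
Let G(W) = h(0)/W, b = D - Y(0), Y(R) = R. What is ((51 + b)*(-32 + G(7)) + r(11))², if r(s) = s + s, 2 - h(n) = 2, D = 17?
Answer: 4639716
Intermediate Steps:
h(n) = 0 (h(n) = 2 - 1*2 = 2 - 2 = 0)
b = 17 (b = 17 - 1*0 = 17 + 0 = 17)
G(W) = 0 (G(W) = 0/W = 0)
r(s) = 2*s
((51 + b)*(-32 + G(7)) + r(11))² = ((51 + 17)*(-32 + 0) + 2*11)² = (68*(-32) + 22)² = (-2176 + 22)² = (-2154)² = 4639716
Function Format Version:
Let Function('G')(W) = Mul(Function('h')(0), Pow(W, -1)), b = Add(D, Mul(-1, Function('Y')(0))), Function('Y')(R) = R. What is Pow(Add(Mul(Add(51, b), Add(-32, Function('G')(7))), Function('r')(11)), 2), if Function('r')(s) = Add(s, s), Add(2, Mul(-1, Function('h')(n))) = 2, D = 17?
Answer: 4639716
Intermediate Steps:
Function('h')(n) = 0 (Function('h')(n) = Add(2, Mul(-1, 2)) = Add(2, -2) = 0)
b = 17 (b = Add(17, Mul(-1, 0)) = Add(17, 0) = 17)
Function('G')(W) = 0 (Function('G')(W) = Mul(0, Pow(W, -1)) = 0)
Function('r')(s) = Mul(2, s)
Pow(Add(Mul(Add(51, b), Add(-32, Function('G')(7))), Function('r')(11)), 2) = Pow(Add(Mul(Add(51, 17), Add(-32, 0)), Mul(2, 11)), 2) = Pow(Add(Mul(68, -32), 22), 2) = Pow(Add(-2176, 22), 2) = Pow(-2154, 2) = 4639716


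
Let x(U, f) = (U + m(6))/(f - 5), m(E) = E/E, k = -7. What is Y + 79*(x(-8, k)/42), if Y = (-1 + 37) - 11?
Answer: 1879/72 ≈ 26.097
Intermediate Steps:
m(E) = 1
Y = 25 (Y = 36 - 11 = 25)
x(U, f) = (1 + U)/(-5 + f) (x(U, f) = (U + 1)/(f - 5) = (1 + U)/(-5 + f))
Y + 79*(x(-8, k)/42) = 25 + 79*(((1 - 8)/(-5 - 7))/42) = 25 + 79*((-7/(-12))*(1/42)) = 25 + 79*(-1/12*(-7)*(1/42)) = 25 + 79*((7/12)*(1/42)) = 25 + 79*(1/72) = 25 + 79/72 = 1879/72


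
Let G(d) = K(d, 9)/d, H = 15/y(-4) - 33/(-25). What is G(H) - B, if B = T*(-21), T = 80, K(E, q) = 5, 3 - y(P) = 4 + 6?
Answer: 241045/144 ≈ 1673.9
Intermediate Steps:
y(P) = -7 (y(P) = 3 - (4 + 6) = 3 - 1*10 = 3 - 10 = -7)
H = -144/175 (H = 15/(-7) - 33/(-25) = 15*(-1/7) - 33*(-1/25) = -15/7 + 33/25 = -144/175 ≈ -0.82286)
G(d) = 5/d
B = -1680 (B = 80*(-21) = -1680)
G(H) - B = 5/(-144/175) - 1*(-1680) = 5*(-175/144) + 1680 = -875/144 + 1680 = 241045/144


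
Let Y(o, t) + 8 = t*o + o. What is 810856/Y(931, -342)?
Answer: -810856/317479 ≈ -2.5540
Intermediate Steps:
Y(o, t) = -8 + o + o*t (Y(o, t) = -8 + (t*o + o) = -8 + (o*t + o) = -8 + (o + o*t) = -8 + o + o*t)
810856/Y(931, -342) = 810856/(-8 + 931 + 931*(-342)) = 810856/(-8 + 931 - 318402) = 810856/(-317479) = 810856*(-1/317479) = -810856/317479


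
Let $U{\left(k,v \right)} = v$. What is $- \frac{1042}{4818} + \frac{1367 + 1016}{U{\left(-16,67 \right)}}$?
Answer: $\frac{5705740}{161403} \approx 35.351$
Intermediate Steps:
$- \frac{1042}{4818} + \frac{1367 + 1016}{U{\left(-16,67 \right)}} = - \frac{1042}{4818} + \frac{1367 + 1016}{67} = \left(-1042\right) \frac{1}{4818} + 2383 \cdot \frac{1}{67} = - \frac{521}{2409} + \frac{2383}{67} = \frac{5705740}{161403}$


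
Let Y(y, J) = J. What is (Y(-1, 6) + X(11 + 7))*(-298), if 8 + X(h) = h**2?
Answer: -95956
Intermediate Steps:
X(h) = -8 + h**2
(Y(-1, 6) + X(11 + 7))*(-298) = (6 + (-8 + (11 + 7)**2))*(-298) = (6 + (-8 + 18**2))*(-298) = (6 + (-8 + 324))*(-298) = (6 + 316)*(-298) = 322*(-298) = -95956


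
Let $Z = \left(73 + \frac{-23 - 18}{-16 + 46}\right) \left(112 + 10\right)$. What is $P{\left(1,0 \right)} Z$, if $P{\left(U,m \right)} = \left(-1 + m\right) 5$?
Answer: $- \frac{131089}{3} \approx -43696.0$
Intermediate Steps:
$P{\left(U,m \right)} = -5 + 5 m$
$Z = \frac{131089}{15}$ ($Z = \left(73 - \frac{41}{30}\right) 122 = \frac{2149}{30} \cdot 122 = \frac{131089}{15} \approx 8739.3$)
$P{\left(1,0 \right)} Z = \left(-5 + 5 \cdot 0\right) \frac{131089}{15} = \left(-5 + 0\right) \frac{131089}{15} = \left(-5\right) \frac{131089}{15} = - \frac{131089}{3}$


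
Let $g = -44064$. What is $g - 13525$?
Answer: $-57589$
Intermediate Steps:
$g - 13525 = -44064 - 13525 = -57589$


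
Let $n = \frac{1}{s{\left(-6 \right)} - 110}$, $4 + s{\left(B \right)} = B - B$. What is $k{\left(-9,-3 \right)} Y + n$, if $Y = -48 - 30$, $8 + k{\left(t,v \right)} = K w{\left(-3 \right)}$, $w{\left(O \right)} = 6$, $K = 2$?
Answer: $- \frac{35569}{114} \approx -312.01$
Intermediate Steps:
$s{\left(B \right)} = -4$ ($s{\left(B \right)} = -4 + \left(B - B\right) = -4 + 0 = -4$)
$k{\left(t,v \right)} = 4$ ($k{\left(t,v \right)} = -8 + 2 \cdot 6 = -8 + 12 = 4$)
$Y = -78$
$n = - \frac{1}{114}$ ($n = \frac{1}{-4 - 110} = \frac{1}{-114} = - \frac{1}{114} \approx -0.0087719$)
$k{\left(-9,-3 \right)} Y + n = 4 \left(-78\right) - \frac{1}{114} = -312 - \frac{1}{114} = - \frac{35569}{114}$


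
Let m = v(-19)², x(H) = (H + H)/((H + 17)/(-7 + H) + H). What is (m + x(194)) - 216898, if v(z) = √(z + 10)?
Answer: -7914646967/36489 ≈ -2.1691e+5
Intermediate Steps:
v(z) = √(10 + z)
x(H) = 2*H/(H + (17 + H)/(-7 + H)) (x(H) = (2*H)/((17 + H)/(-7 + H) + H) = (2*H)/(H + (17 + H)/(-7 + H)) = 2*H/(H + (17 + H)/(-7 + H)))
m = -9 (m = (√(10 - 19))² = (√(-9))² = (3*I)² = -9)
(m + x(194)) - 216898 = (-9 + 2*194*(-7 + 194)/(17 + 194² - 6*194)) - 216898 = (-9 + 2*194*187/(17 + 37636 - 1164)) - 216898 = (-9 + 2*194*187/36489) - 216898 = (-9 + 2*194*(1/36489)*187) - 216898 = (-9 + 72556/36489) - 216898 = -255845/36489 - 216898 = -7914646967/36489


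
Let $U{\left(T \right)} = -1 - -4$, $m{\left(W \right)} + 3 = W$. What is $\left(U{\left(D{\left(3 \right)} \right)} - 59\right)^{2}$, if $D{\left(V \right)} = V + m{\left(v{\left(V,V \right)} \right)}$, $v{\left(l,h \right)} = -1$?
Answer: $3136$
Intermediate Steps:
$m{\left(W \right)} = -3 + W$
$D{\left(V \right)} = -4 + V$ ($D{\left(V \right)} = V - 4 = -4 + V$)
$U{\left(T \right)} = 3$ ($U{\left(T \right)} = -1 + 4 = 3$)
$\left(U{\left(D{\left(3 \right)} \right)} - 59\right)^{2} = \left(3 - 59\right)^{2} = \left(-56\right)^{2} = 3136$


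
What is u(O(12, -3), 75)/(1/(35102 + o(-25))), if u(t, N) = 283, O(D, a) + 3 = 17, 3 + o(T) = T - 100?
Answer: 9897642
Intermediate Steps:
o(T) = -103 + T (o(T) = -3 + (T - 100) = -3 + (-100 + T) = -103 + T)
O(D, a) = 14 (O(D, a) = -3 + 17 = 14)
u(O(12, -3), 75)/(1/(35102 + o(-25))) = 283/(1/(35102 + (-103 - 25))) = 283/(1/(35102 - 128)) = 283/(1/34974) = 283*34974 = 9897642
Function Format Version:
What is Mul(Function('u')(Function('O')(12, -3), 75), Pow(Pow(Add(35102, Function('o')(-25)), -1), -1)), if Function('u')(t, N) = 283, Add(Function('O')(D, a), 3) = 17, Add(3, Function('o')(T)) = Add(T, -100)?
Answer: 9897642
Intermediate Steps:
Function('o')(T) = Add(-103, T) (Function('o')(T) = Add(-3, Add(T, -100)) = Add(-3, Add(-100, T)) = Add(-103, T))
Function('O')(D, a) = 14 (Function('O')(D, a) = Add(-3, 17) = 14)
Mul(Function('u')(Function('O')(12, -3), 75), Pow(Pow(Add(35102, Function('o')(-25)), -1), -1)) = Mul(283, Pow(Pow(Add(35102, Add(-103, -25)), -1), -1)) = Mul(283, Pow(Pow(Add(35102, -128), -1), -1)) = Mul(283, Pow(Pow(34974, -1), -1)) = Mul(283, Pow(Rational(1, 34974), -1)) = Mul(283, 34974) = 9897642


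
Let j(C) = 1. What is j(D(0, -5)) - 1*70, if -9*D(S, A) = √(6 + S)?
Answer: -69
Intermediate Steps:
D(S, A) = -√(6 + S)/9
j(D(0, -5)) - 1*70 = 1 - 1*70 = 1 - 70 = -69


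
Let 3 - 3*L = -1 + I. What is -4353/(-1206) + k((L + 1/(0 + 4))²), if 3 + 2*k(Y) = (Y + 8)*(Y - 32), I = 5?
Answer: -350033981/2778624 ≈ -125.97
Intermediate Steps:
L = -⅓ (L = 1 - (-1 + 5)/3 = 1 - ⅓*4 = 1 - 4/3 = -⅓ ≈ -0.33333)
k(Y) = -3/2 + (-32 + Y)*(8 + Y)/2 (k(Y) = -3/2 + ((Y + 8)*(Y - 32))/2 = -3/2 + ((8 + Y)*(-32 + Y))/2 = -3/2 + ((-32 + Y)*(8 + Y))/2 = -3/2 + (-32 + Y)*(8 + Y)/2)
-4353/(-1206) + k((L + 1/(0 + 4))²) = -4353/(-1206) + (-259/2 + ((-⅓ + 1/(0 + 4))²)²/2 - 12*(-⅓ + 1/(0 + 4))²) = -4353*(-1/1206) + (-259/2 + ((-⅓ + 1/4)²)²/2 - 12*(-⅓ + 1/4)²) = 1451/402 + (-259/2 + ((-⅓ + ¼)²)²/2 - 12*(-⅓ + ¼)²) = 1451/402 + (-259/2 + ((-1/12)²)²/2 - 12*(-1/12)²) = 1451/402 + (-259/2 + (1/144)²/2 - 12*1/144) = 1451/402 + (-259/2 + (½)*(1/20736) - 1/12) = 1451/402 + (-259/2 + 1/41472 - 1/12) = 1451/402 - 5374079/41472 = -350033981/2778624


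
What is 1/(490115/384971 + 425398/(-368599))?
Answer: 141899925629/16890005427 ≈ 8.4014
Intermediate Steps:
1/(490115/384971 + 425398/(-368599)) = 1/(490115*(1/384971) + 425398*(-1/368599)) = 1/(490115/384971 - 425398/368599) = 1/(16890005427/141899925629) = 141899925629/16890005427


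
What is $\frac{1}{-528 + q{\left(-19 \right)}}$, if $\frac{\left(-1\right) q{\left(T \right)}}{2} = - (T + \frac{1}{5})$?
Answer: $- \frac{5}{2828} \approx -0.001768$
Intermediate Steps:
$q{\left(T \right)} = \frac{2}{5} + 2 T$ ($q{\left(T \right)} = - 2 \left(- (T + \frac{1}{5})\right) = - 2 \left(- (\frac{1}{5} + T)\right) = - 2 \left(- \frac{1}{5} - T\right) = \frac{2}{5} + 2 T$)
$\frac{1}{-528 + q{\left(-19 \right)}} = \frac{1}{-528 + \left(\frac{2}{5} + 2 \left(-19\right)\right)} = \frac{1}{-528 + \left(\frac{2}{5} - 38\right)} = \frac{1}{-528 - \frac{188}{5}} = \frac{1}{- \frac{2828}{5}} = - \frac{5}{2828}$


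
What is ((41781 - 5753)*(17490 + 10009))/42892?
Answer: 247683493/10723 ≈ 23098.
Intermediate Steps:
((41781 - 5753)*(17490 + 10009))/42892 = (36028*27499)*(1/42892) = 990733972*(1/42892) = 247683493/10723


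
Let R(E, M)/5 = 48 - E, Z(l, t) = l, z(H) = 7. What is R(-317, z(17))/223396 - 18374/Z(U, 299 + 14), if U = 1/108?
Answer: -443305233407/223396 ≈ -1.9844e+6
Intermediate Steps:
U = 1/108 ≈ 0.0092593
R(E, M) = 240 - 5*E (R(E, M) = 5*(48 - E) = 240 - 5*E)
R(-317, z(17))/223396 - 18374/Z(U, 299 + 14) = (240 - 5*(-317))/223396 - 18374/1/108 = (240 + 1585)*(1/223396) - 18374*108 = 1825*(1/223396) - 1984392 = 1825/223396 - 1984392 = -443305233407/223396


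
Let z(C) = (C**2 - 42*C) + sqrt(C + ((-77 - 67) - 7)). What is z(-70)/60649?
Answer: 7840/60649 + I*sqrt(221)/60649 ≈ 0.12927 + 0.00024512*I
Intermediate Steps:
z(C) = C**2 + sqrt(-151 + C) - 42*C (z(C) = (C**2 - 42*C) + sqrt(C + (-144 - 7)) = (C**2 - 42*C) + sqrt(C - 151) = (C**2 - 42*C) + sqrt(-151 + C) = C**2 + sqrt(-151 + C) - 42*C)
z(-70)/60649 = ((-70)**2 + sqrt(-151 - 70) - 42*(-70))/60649 = (4900 + sqrt(-221) + 2940)*(1/60649) = (4900 + I*sqrt(221) + 2940)*(1/60649) = (7840 + I*sqrt(221))*(1/60649) = 7840/60649 + I*sqrt(221)/60649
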